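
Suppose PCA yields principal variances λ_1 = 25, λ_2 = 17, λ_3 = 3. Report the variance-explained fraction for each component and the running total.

Step 1 — total variance = trace(Sigma) = Σ λ_i = 25 + 17 + 3 = 45.

Step 2 — fraction explained by component i = λ_i / Σ λ:
  PC1: 25/45 = 0.5556
  PC2: 17/45 = 0.3778
  PC3: 3/45 = 0.0667

Step 3 — cumulative fraction after k components = (λ_1 + ... + λ_k) / Σ λ:
  k = 1: 25/45 = 0.5556
  k = 2: (25 + 17)/45 = 42/45 = 0.9333
  k = 3: (25 + 17 + 3)/45 = 45/45 = 1

Summary (fraction, with percent):

explained: PC1 0.5556 (55.56%), PC2 0.3778 (37.78%), PC3 0.0667 (6.67%);  cumulative: 0.5556, 0.9333, 1


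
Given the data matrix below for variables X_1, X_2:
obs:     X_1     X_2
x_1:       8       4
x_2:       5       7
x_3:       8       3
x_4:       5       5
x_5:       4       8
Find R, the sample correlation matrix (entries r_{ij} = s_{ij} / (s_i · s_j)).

Step 1 — column means:
  mean(X_1) = (8 + 5 + 8 + 5 + 4) / 5 = 30/5 = 6
  mean(X_2) = (4 + 7 + 3 + 5 + 8) / 5 = 27/5 = 5.4

Step 2 — sample variances and covariances s[i,j] = (1/(n-1)) · Σ_k (x_{k,i} - mean_i) · (x_{k,j} - mean_j), with n-1 = 4:
  s[X_1,X_1] = ((2)·(2) + (-1)·(-1) + (2)·(2) + (-1)·(-1) + (-2)·(-2)) / 4 = 14/4 = 3.5
  s[X_1,X_2] = ((2)·(-1.4) + (-1)·(1.6) + (2)·(-2.4) + (-1)·(-0.4) + (-2)·(2.6)) / 4 = -14/4 = -3.5
  s[X_2,X_2] = ((-1.4)·(-1.4) + (1.6)·(1.6) + (-2.4)·(-2.4) + (-0.4)·(-0.4) + (2.6)·(2.6)) / 4 = 17.2/4 = 4.3
  Sample standard deviations s_i = √(s[i,i]):
  s(X_1) = √(3.5) = 1.8708
  s(X_2) = √(4.3) = 2.0736

Step 3 — r_{ij} = s_{ij} / (s_i · s_j):
  r[X_1,X_1] = 1 (diagonal).
  r[X_1,X_2] = -3.5 / (1.8708 · 2.0736) = -3.5 / 3.8794 = -0.9022
  r[X_2,X_2] = 1 (diagonal).

R is symmetric with unit diagonal. Assembling:

R = [[1, -0.9022],
 [-0.9022, 1]]


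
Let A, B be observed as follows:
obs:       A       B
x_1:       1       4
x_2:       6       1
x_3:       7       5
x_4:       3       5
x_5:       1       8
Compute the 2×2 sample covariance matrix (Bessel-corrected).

Step 1 — column means:
  mean(A) = (1 + 6 + 7 + 3 + 1) / 5 = 18/5 = 3.6
  mean(B) = (4 + 1 + 5 + 5 + 8) / 5 = 23/5 = 4.6

Step 2 — sample covariance S[i,j] = (1/(n-1)) · Σ_k (x_{k,i} - mean_i) · (x_{k,j} - mean_j), with n-1 = 4.
  S[A,A] = ((-2.6)·(-2.6) + (2.4)·(2.4) + (3.4)·(3.4) + (-0.6)·(-0.6) + (-2.6)·(-2.6)) / 4 = 31.2/4 = 7.8
  S[A,B] = ((-2.6)·(-0.6) + (2.4)·(-3.6) + (3.4)·(0.4) + (-0.6)·(0.4) + (-2.6)·(3.4)) / 4 = -14.8/4 = -3.7
  S[B,B] = ((-0.6)·(-0.6) + (-3.6)·(-3.6) + (0.4)·(0.4) + (0.4)·(0.4) + (3.4)·(3.4)) / 4 = 25.2/4 = 6.3

S is symmetric (S[j,i] = S[i,j]). Assembling:

S = [[7.8, -3.7],
 [-3.7, 6.3]]


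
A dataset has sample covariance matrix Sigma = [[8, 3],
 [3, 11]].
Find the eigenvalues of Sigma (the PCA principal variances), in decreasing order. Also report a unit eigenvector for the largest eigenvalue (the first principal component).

Step 1 — characteristic polynomial of 2×2 Sigma:
  det(Sigma - λI) = λ² - trace · λ + det = 0.
  trace = 8 + 11 = 19, det = 8·11 - (3)² = 79.
Step 2 — discriminant:
  Δ = trace² - 4·det = 361 - 316 = 45.
Step 3 — eigenvalues:
  λ = (trace ± √Δ)/2 = (19 ± 6.7082)/2,
  λ_1 = 12.8541,  λ_2 = 6.1459.

Step 4 — unit eigenvector for λ_1: solve (Sigma - λ_1 I)v = 0. First row:
  (8 - 12.8541)·v_x + (3)·v_y = 0, i.e. (-4.8541)·v_x + (3)·v_y = 0,
  so v ∝ (b, λ_1 - a) = (3, 4.8541) = u.
  ||u|| = √((3)² + (4.8541)²) = √(32.5623) ≈ 5.7063,
  v_1 = u/||u|| ≈ (0.5257, 0.8507) (||v_1|| = 1).

λ_1 = 12.8541,  λ_2 = 6.1459;  v_1 ≈ (0.5257, 0.8507)


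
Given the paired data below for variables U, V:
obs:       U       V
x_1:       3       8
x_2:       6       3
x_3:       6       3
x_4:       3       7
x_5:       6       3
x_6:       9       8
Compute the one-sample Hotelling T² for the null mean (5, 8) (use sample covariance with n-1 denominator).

Step 1 — sample mean vector:
  mean(U) = (3 + 6 + 6 + 3 + 6 + 9) / 6 = 33/6 = 5.5
  mean(V) = (8 + 3 + 3 + 7 + 3 + 8) / 6 = 32/6 = 5.3333
  x̄ = (5.5, 5.3333),  deviation x̄ - mu_0 = (5.5, 5.3333) - (5, 8) = (0.5, -2.6667).

Step 2 — sample covariance matrix, S[i,j] = (1/(n-1)) · Σ_k (x_{k,i} - mean_i) · (x_{k,j} - mean_j), divisor n-1 = 5:
  S[U,U] = ((-2.5)·(-2.5) + (0.5)·(0.5) + (0.5)·(0.5) + (-2.5)·(-2.5) + (0.5)·(0.5) + (3.5)·(3.5)) / 5 = 25.5/5 = 5.1
  S[U,V] = ((-2.5)·(2.6667) + (0.5)·(-2.3333) + (0.5)·(-2.3333) + (-2.5)·(1.6667) + (0.5)·(-2.3333) + (3.5)·(2.6667)) / 5 = -5/5 = -1
  S[V,V] = ((2.6667)·(2.6667) + (-2.3333)·(-2.3333) + (-2.3333)·(-2.3333) + (1.6667)·(1.6667) + (-2.3333)·(-2.3333) + (2.6667)·(2.6667)) / 5 = 33.3333/5 = 6.6667
  S = [[5.1, -1],
 [-1, 6.6667]].

Step 3 — invert S. det(S) = 5.1·6.6667 - (-1)² = 33.
  S^{-1} = (1/det) · [[d, -b], [-b, a]] = [[0.202, 0.0303],
 [0.0303, 0.1545]].

Step 4 — quadratic form (x̄ - mu_0)^T · S^{-1} · (x̄ - mu_0):
  S^{-1} · (x̄ - mu_0) = (0.0202, -0.397),
  (x̄ - mu_0)^T · [...] = (0.5)·(0.0202) + (-2.6667)·(-0.397) = 1.0687.

Step 5 — scale by n: T² = 6 · 1.0687 = 6.4121.

T² ≈ 6.4121


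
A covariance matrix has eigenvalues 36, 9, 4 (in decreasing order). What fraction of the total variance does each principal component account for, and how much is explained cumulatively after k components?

Step 1 — total variance = trace(Sigma) = Σ λ_i = 36 + 9 + 4 = 49.

Step 2 — fraction explained by component i = λ_i / Σ λ:
  PC1: 36/49 = 0.7347
  PC2: 9/49 = 0.1837
  PC3: 4/49 = 0.0816

Step 3 — cumulative fraction after k components = (λ_1 + ... + λ_k) / Σ λ:
  k = 1: 36/49 = 0.7347
  k = 2: (36 + 9)/49 = 45/49 = 0.9184
  k = 3: (36 + 9 + 4)/49 = 49/49 = 1

Summary (fraction, with percent):

explained: PC1 0.7347 (73.47%), PC2 0.1837 (18.37%), PC3 0.0816 (8.16%);  cumulative: 0.7347, 0.9184, 1


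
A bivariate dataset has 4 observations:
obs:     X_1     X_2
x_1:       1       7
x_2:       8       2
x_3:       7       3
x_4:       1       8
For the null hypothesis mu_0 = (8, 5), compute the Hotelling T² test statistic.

Step 1 — sample mean vector:
  mean(X_1) = (1 + 8 + 7 + 1) / 4 = 17/4 = 4.25
  mean(X_2) = (7 + 2 + 3 + 8) / 4 = 20/4 = 5
  x̄ = (4.25, 5),  deviation x̄ - mu_0 = (4.25, 5) - (8, 5) = (-3.75, 0).

Step 2 — sample covariance matrix, S[i,j] = (1/(n-1)) · Σ_k (x_{k,i} - mean_i) · (x_{k,j} - mean_j), divisor n-1 = 3:
  S[X_1,X_1] = ((-3.25)·(-3.25) + (3.75)·(3.75) + (2.75)·(2.75) + (-3.25)·(-3.25)) / 3 = 42.75/3 = 14.25
  S[X_1,X_2] = ((-3.25)·(2) + (3.75)·(-3) + (2.75)·(-2) + (-3.25)·(3)) / 3 = -33/3 = -11
  S[X_2,X_2] = ((2)·(2) + (-3)·(-3) + (-2)·(-2) + (3)·(3)) / 3 = 26/3 = 8.6667
  S = [[14.25, -11],
 [-11, 8.6667]].

Step 3 — invert S. det(S) = 14.25·8.6667 - (-11)² = 2.5.
  S^{-1} = (1/det) · [[d, -b], [-b, a]] = [[3.4667, 4.4],
 [4.4, 5.7]].

Step 4 — quadratic form (x̄ - mu_0)^T · S^{-1} · (x̄ - mu_0):
  S^{-1} · (x̄ - mu_0) = (-13, -16.5),
  (x̄ - mu_0)^T · [...] = (-3.75)·(-13) + (0)·(-16.5) = 48.75.

Step 5 — scale by n: T² = 4 · 48.75 = 195.

T² ≈ 195


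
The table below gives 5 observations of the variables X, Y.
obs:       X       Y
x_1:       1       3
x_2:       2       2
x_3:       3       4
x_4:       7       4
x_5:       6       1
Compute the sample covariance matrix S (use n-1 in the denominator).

Step 1 — column means:
  mean(X) = (1 + 2 + 3 + 7 + 6) / 5 = 19/5 = 3.8
  mean(Y) = (3 + 2 + 4 + 4 + 1) / 5 = 14/5 = 2.8

Step 2 — sample covariance S[i,j] = (1/(n-1)) · Σ_k (x_{k,i} - mean_i) · (x_{k,j} - mean_j), with n-1 = 4.
  S[X,X] = ((-2.8)·(-2.8) + (-1.8)·(-1.8) + (-0.8)·(-0.8) + (3.2)·(3.2) + (2.2)·(2.2)) / 4 = 26.8/4 = 6.7
  S[X,Y] = ((-2.8)·(0.2) + (-1.8)·(-0.8) + (-0.8)·(1.2) + (3.2)·(1.2) + (2.2)·(-1.8)) / 4 = -0.2/4 = -0.05
  S[Y,Y] = ((0.2)·(0.2) + (-0.8)·(-0.8) + (1.2)·(1.2) + (1.2)·(1.2) + (-1.8)·(-1.8)) / 4 = 6.8/4 = 1.7

S is symmetric (S[j,i] = S[i,j]). Assembling:

S = [[6.7, -0.05],
 [-0.05, 1.7]]


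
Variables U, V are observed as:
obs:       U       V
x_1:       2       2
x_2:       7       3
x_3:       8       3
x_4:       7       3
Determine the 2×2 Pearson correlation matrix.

Step 1 — column means:
  mean(U) = (2 + 7 + 8 + 7) / 4 = 24/4 = 6
  mean(V) = (2 + 3 + 3 + 3) / 4 = 11/4 = 2.75

Step 2 — sample variances and covariances s[i,j] = (1/(n-1)) · Σ_k (x_{k,i} - mean_i) · (x_{k,j} - mean_j), with n-1 = 3:
  s[U,U] = ((-4)·(-4) + (1)·(1) + (2)·(2) + (1)·(1)) / 3 = 22/3 = 7.3333
  s[U,V] = ((-4)·(-0.75) + (1)·(0.25) + (2)·(0.25) + (1)·(0.25)) / 3 = 4/3 = 1.3333
  s[V,V] = ((-0.75)·(-0.75) + (0.25)·(0.25) + (0.25)·(0.25) + (0.25)·(0.25)) / 3 = 0.75/3 = 0.25
  Sample standard deviations s_i = √(s[i,i]):
  s(U) = √(7.3333) = 2.708
  s(V) = √(0.25) = 0.5

Step 3 — r_{ij} = s_{ij} / (s_i · s_j):
  r[U,U] = 1 (diagonal).
  r[U,V] = 1.3333 / (2.708 · 0.5) = 1.3333 / 1.354 = 0.9847
  r[V,V] = 1 (diagonal).

R is symmetric with unit diagonal. Assembling:

R = [[1, 0.9847],
 [0.9847, 1]]


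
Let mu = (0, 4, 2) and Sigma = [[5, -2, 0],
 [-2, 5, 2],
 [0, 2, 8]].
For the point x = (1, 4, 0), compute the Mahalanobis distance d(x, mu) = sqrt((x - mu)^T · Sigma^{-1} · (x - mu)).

Step 1 — centre the observation: (x - mu) = (1, 0, -2).

Step 2 — invert Sigma (cofactor / det for 3×3, or solve directly):
  Sigma^{-1} = [[0.2432, 0.1081, -0.027],
 [0.1081, 0.2703, -0.0676],
 [-0.027, -0.0676, 0.1419]].

Step 3 — form the quadratic (x - mu)^T · Sigma^{-1} · (x - mu):
  Sigma^{-1} · (x - mu) = (0.2973, 0.2432, -0.3108).
  (x - mu)^T · [Sigma^{-1} · (x - mu)] = (1)·(0.2973) + (0)·(0.2432) + (-2)·(-0.3108) = 0.9189.

Step 4 — take square root: d = √(0.9189) ≈ 0.9586.

d(x, mu) = √(0.9189) ≈ 0.9586


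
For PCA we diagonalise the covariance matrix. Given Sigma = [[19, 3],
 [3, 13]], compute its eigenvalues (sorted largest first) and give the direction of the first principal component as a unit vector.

Step 1 — characteristic polynomial of 2×2 Sigma:
  det(Sigma - λI) = λ² - trace · λ + det = 0.
  trace = 19 + 13 = 32, det = 19·13 - (3)² = 238.
Step 2 — discriminant:
  Δ = trace² - 4·det = 1024 - 952 = 72.
Step 3 — eigenvalues:
  λ = (trace ± √Δ)/2 = (32 ± 8.4853)/2,
  λ_1 = 20.2426,  λ_2 = 11.7574.

Step 4 — unit eigenvector for λ_1: solve (Sigma - λ_1 I)v = 0. First row:
  (19 - 20.2426)·v_x + (3)·v_y = 0, i.e. (-1.2426)·v_x + (3)·v_y = 0,
  so v ∝ (b, λ_1 - a) = (3, 1.2426) = u.
  ||u|| = √((3)² + (1.2426)²) = √(10.5442) ≈ 3.2472,
  v_1 = u/||u|| ≈ (0.9239, 0.3827) (||v_1|| = 1).

λ_1 = 20.2426,  λ_2 = 11.7574;  v_1 ≈ (0.9239, 0.3827)


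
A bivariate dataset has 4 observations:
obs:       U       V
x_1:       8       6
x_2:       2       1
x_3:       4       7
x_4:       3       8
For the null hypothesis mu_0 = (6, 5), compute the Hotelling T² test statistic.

Step 1 — sample mean vector:
  mean(U) = (8 + 2 + 4 + 3) / 4 = 17/4 = 4.25
  mean(V) = (6 + 1 + 7 + 8) / 4 = 22/4 = 5.5
  x̄ = (4.25, 5.5),  deviation x̄ - mu_0 = (4.25, 5.5) - (6, 5) = (-1.75, 0.5).

Step 2 — sample covariance matrix, S[i,j] = (1/(n-1)) · Σ_k (x_{k,i} - mean_i) · (x_{k,j} - mean_j), divisor n-1 = 3:
  S[U,U] = ((3.75)·(3.75) + (-2.25)·(-2.25) + (-0.25)·(-0.25) + (-1.25)·(-1.25)) / 3 = 20.75/3 = 6.9167
  S[U,V] = ((3.75)·(0.5) + (-2.25)·(-4.5) + (-0.25)·(1.5) + (-1.25)·(2.5)) / 3 = 8.5/3 = 2.8333
  S[V,V] = ((0.5)·(0.5) + (-4.5)·(-4.5) + (1.5)·(1.5) + (2.5)·(2.5)) / 3 = 29/3 = 9.6667
  S = [[6.9167, 2.8333],
 [2.8333, 9.6667]].

Step 3 — invert S. det(S) = 6.9167·9.6667 - (2.8333)² = 58.8333.
  S^{-1} = (1/det) · [[d, -b], [-b, a]] = [[0.1643, -0.0482],
 [-0.0482, 0.1176]].

Step 4 — quadratic form (x̄ - mu_0)^T · S^{-1} · (x̄ - mu_0):
  S^{-1} · (x̄ - mu_0) = (-0.3116, 0.1431),
  (x̄ - mu_0)^T · [...] = (-1.75)·(-0.3116) + (0.5)·(0.1431) = 0.6169.

Step 5 — scale by n: T² = 4 · 0.6169 = 2.4674.

T² ≈ 2.4674


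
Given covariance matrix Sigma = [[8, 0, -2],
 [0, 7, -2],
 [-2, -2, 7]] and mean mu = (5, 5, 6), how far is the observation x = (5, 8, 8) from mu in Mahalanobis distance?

Step 1 — centre the observation: (x - mu) = (0, 3, 2).

Step 2 — invert Sigma (cofactor / det for 3×3, or solve directly):
  Sigma^{-1} = [[0.1355, 0.012, 0.0422],
 [0.012, 0.1566, 0.0482],
 [0.0422, 0.0482, 0.1687]].

Step 3 — form the quadratic (x - mu)^T · Sigma^{-1} · (x - mu):
  Sigma^{-1} · (x - mu) = (0.1205, 0.5663, 0.4819).
  (x - mu)^T · [Sigma^{-1} · (x - mu)] = (0)·(0.1205) + (3)·(0.5663) + (2)·(0.4819) = 2.6627.

Step 4 — take square root: d = √(2.6627) ≈ 1.6318.

d(x, mu) = √(2.6627) ≈ 1.6318


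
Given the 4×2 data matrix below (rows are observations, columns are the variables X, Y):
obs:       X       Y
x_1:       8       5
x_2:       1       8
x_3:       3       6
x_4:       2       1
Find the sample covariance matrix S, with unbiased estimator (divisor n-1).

Step 1 — column means:
  mean(X) = (8 + 1 + 3 + 2) / 4 = 14/4 = 3.5
  mean(Y) = (5 + 8 + 6 + 1) / 4 = 20/4 = 5

Step 2 — sample covariance S[i,j] = (1/(n-1)) · Σ_k (x_{k,i} - mean_i) · (x_{k,j} - mean_j), with n-1 = 3.
  S[X,X] = ((4.5)·(4.5) + (-2.5)·(-2.5) + (-0.5)·(-0.5) + (-1.5)·(-1.5)) / 3 = 29/3 = 9.6667
  S[X,Y] = ((4.5)·(0) + (-2.5)·(3) + (-0.5)·(1) + (-1.5)·(-4)) / 3 = -2/3 = -0.6667
  S[Y,Y] = ((0)·(0) + (3)·(3) + (1)·(1) + (-4)·(-4)) / 3 = 26/3 = 8.6667

S is symmetric (S[j,i] = S[i,j]). Assembling:

S = [[9.6667, -0.6667],
 [-0.6667, 8.6667]]


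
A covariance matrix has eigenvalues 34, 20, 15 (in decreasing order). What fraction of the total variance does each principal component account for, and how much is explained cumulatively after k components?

Step 1 — total variance = trace(Sigma) = Σ λ_i = 34 + 20 + 15 = 69.

Step 2 — fraction explained by component i = λ_i / Σ λ:
  PC1: 34/69 = 0.4928
  PC2: 20/69 = 0.2899
  PC3: 15/69 = 0.2174

Step 3 — cumulative fraction after k components = (λ_1 + ... + λ_k) / Σ λ:
  k = 1: 34/69 = 0.4928
  k = 2: (34 + 20)/69 = 54/69 = 0.7826
  k = 3: (34 + 20 + 15)/69 = 69/69 = 1

Summary (fraction, with percent):

explained: PC1 0.4928 (49.28%), PC2 0.2899 (28.99%), PC3 0.2174 (21.74%);  cumulative: 0.4928, 0.7826, 1


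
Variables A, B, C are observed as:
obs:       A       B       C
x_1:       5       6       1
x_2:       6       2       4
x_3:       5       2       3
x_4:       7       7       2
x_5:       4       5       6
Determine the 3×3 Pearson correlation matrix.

Step 1 — column means:
  mean(A) = (5 + 6 + 5 + 7 + 4) / 5 = 27/5 = 5.4
  mean(B) = (6 + 2 + 2 + 7 + 5) / 5 = 22/5 = 4.4
  mean(C) = (1 + 4 + 3 + 2 + 6) / 5 = 16/5 = 3.2

Step 2 — sample variances and covariances s[i,j] = (1/(n-1)) · Σ_k (x_{k,i} - mean_i) · (x_{k,j} - mean_j), with n-1 = 4:
  s[A,A] = ((-0.4)·(-0.4) + (0.6)·(0.6) + (-0.4)·(-0.4) + (1.6)·(1.6) + (-1.4)·(-1.4)) / 4 = 5.2/4 = 1.3
  s[A,B] = ((-0.4)·(1.6) + (0.6)·(-2.4) + (-0.4)·(-2.4) + (1.6)·(2.6) + (-1.4)·(0.6)) / 4 = 2.2/4 = 0.55
  s[A,C] = ((-0.4)·(-2.2) + (0.6)·(0.8) + (-0.4)·(-0.2) + (1.6)·(-1.2) + (-1.4)·(2.8)) / 4 = -4.4/4 = -1.1
  s[B,B] = ((1.6)·(1.6) + (-2.4)·(-2.4) + (-2.4)·(-2.4) + (2.6)·(2.6) + (0.6)·(0.6)) / 4 = 21.2/4 = 5.3
  s[B,C] = ((1.6)·(-2.2) + (-2.4)·(0.8) + (-2.4)·(-0.2) + (2.6)·(-1.2) + (0.6)·(2.8)) / 4 = -6.4/4 = -1.6
  s[C,C] = ((-2.2)·(-2.2) + (0.8)·(0.8) + (-0.2)·(-0.2) + (-1.2)·(-1.2) + (2.8)·(2.8)) / 4 = 14.8/4 = 3.7
  Sample standard deviations s_i = √(s[i,i]):
  s(A) = √(1.3) = 1.1402
  s(B) = √(5.3) = 2.3022
  s(C) = √(3.7) = 1.9235

Step 3 — r_{ij} = s_{ij} / (s_i · s_j):
  r[A,A] = 1 (diagonal).
  r[A,B] = 0.55 / (1.1402 · 2.3022) = 0.55 / 2.6249 = 0.2095
  r[A,C] = -1.1 / (1.1402 · 1.9235) = -1.1 / 2.1932 = -0.5016
  r[B,B] = 1 (diagonal).
  r[B,C] = -1.6 / (2.3022 · 1.9235) = -1.6 / 4.4283 = -0.3613
  r[C,C] = 1 (diagonal).

R is symmetric with unit diagonal. Assembling:

R = [[1, 0.2095, -0.5016],
 [0.2095, 1, -0.3613],
 [-0.5016, -0.3613, 1]]


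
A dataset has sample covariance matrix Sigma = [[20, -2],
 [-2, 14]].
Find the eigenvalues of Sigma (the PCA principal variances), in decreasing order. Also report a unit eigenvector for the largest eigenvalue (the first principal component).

Step 1 — characteristic polynomial of 2×2 Sigma:
  det(Sigma - λI) = λ² - trace · λ + det = 0.
  trace = 20 + 14 = 34, det = 20·14 - (-2)² = 276.
Step 2 — discriminant:
  Δ = trace² - 4·det = 1156 - 1104 = 52.
Step 3 — eigenvalues:
  λ = (trace ± √Δ)/2 = (34 ± 7.2111)/2,
  λ_1 = 20.6056,  λ_2 = 13.3944.

Step 4 — unit eigenvector for λ_1: solve (Sigma - λ_1 I)v = 0. First row:
  (20 - 20.6056)·v_x + (-2)·v_y = 0, i.e. (-0.6056)·v_x + (-2)·v_y = 0,
  so v ∝ (b, λ_1 - a) = (-2, 0.6056); multiply by -1 so the first entry is positive: u = (2, -0.6056).
  ||u|| = √((2)² + (-0.6056)²) = √(4.3667) ≈ 2.0897,
  v_1 = u/||u|| ≈ (0.9571, -0.2898) (||v_1|| = 1).

λ_1 = 20.6056,  λ_2 = 13.3944;  v_1 ≈ (0.9571, -0.2898)


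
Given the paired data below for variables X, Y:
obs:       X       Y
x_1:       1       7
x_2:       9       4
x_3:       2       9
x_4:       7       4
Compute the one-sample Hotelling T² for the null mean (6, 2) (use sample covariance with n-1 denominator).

Step 1 — sample mean vector:
  mean(X) = (1 + 9 + 2 + 7) / 4 = 19/4 = 4.75
  mean(Y) = (7 + 4 + 9 + 4) / 4 = 24/4 = 6
  x̄ = (4.75, 6),  deviation x̄ - mu_0 = (4.75, 6) - (6, 2) = (-1.25, 4).

Step 2 — sample covariance matrix, S[i,j] = (1/(n-1)) · Σ_k (x_{k,i} - mean_i) · (x_{k,j} - mean_j), divisor n-1 = 3:
  S[X,X] = ((-3.75)·(-3.75) + (4.25)·(4.25) + (-2.75)·(-2.75) + (2.25)·(2.25)) / 3 = 44.75/3 = 14.9167
  S[X,Y] = ((-3.75)·(1) + (4.25)·(-2) + (-2.75)·(3) + (2.25)·(-2)) / 3 = -25/3 = -8.3333
  S[Y,Y] = ((1)·(1) + (-2)·(-2) + (3)·(3) + (-2)·(-2)) / 3 = 18/3 = 6
  S = [[14.9167, -8.3333],
 [-8.3333, 6]].

Step 3 — invert S. det(S) = 14.9167·6 - (-8.3333)² = 20.0556.
  S^{-1} = (1/det) · [[d, -b], [-b, a]] = [[0.2992, 0.4155],
 [0.4155, 0.7438]].

Step 4 — quadratic form (x̄ - mu_0)^T · S^{-1} · (x̄ - mu_0):
  S^{-1} · (x̄ - mu_0) = (1.2881, 2.4557),
  (x̄ - mu_0)^T · [...] = (-1.25)·(1.2881) + (4)·(2.4557) = 8.2126.

Step 5 — scale by n: T² = 4 · 8.2126 = 32.8504.

T² ≈ 32.8504


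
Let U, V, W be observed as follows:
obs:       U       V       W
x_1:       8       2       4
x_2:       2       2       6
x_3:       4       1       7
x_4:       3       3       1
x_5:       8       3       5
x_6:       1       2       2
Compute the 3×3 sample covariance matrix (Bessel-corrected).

Step 1 — column means:
  mean(U) = (8 + 2 + 4 + 3 + 8 + 1) / 6 = 26/6 = 4.3333
  mean(V) = (2 + 2 + 1 + 3 + 3 + 2) / 6 = 13/6 = 2.1667
  mean(W) = (4 + 6 + 7 + 1 + 5 + 2) / 6 = 25/6 = 4.1667

Step 2 — sample covariance S[i,j] = (1/(n-1)) · Σ_k (x_{k,i} - mean_i) · (x_{k,j} - mean_j), with n-1 = 5.
  S[U,U] = ((3.6667)·(3.6667) + (-2.3333)·(-2.3333) + (-0.3333)·(-0.3333) + (-1.3333)·(-1.3333) + (3.6667)·(3.6667) + (-3.3333)·(-3.3333)) / 5 = 45.3333/5 = 9.0667
  S[U,V] = ((3.6667)·(-0.1667) + (-2.3333)·(-0.1667) + (-0.3333)·(-1.1667) + (-1.3333)·(0.8333) + (3.6667)·(0.8333) + (-3.3333)·(-0.1667)) / 5 = 2.6667/5 = 0.5333
  S[U,W] = ((3.6667)·(-0.1667) + (-2.3333)·(1.8333) + (-0.3333)·(2.8333) + (-1.3333)·(-3.1667) + (3.6667)·(0.8333) + (-3.3333)·(-2.1667)) / 5 = 8.6667/5 = 1.7333
  S[V,V] = ((-0.1667)·(-0.1667) + (-0.1667)·(-0.1667) + (-1.1667)·(-1.1667) + (0.8333)·(0.8333) + (0.8333)·(0.8333) + (-0.1667)·(-0.1667)) / 5 = 2.8333/5 = 0.5667
  S[V,W] = ((-0.1667)·(-0.1667) + (-0.1667)·(1.8333) + (-1.1667)·(2.8333) + (0.8333)·(-3.1667) + (0.8333)·(0.8333) + (-0.1667)·(-2.1667)) / 5 = -5.1667/5 = -1.0333
  S[W,W] = ((-0.1667)·(-0.1667) + (1.8333)·(1.8333) + (2.8333)·(2.8333) + (-3.1667)·(-3.1667) + (0.8333)·(0.8333) + (-2.1667)·(-2.1667)) / 5 = 26.8333/5 = 5.3667

S is symmetric (S[j,i] = S[i,j]). Assembling:

S = [[9.0667, 0.5333, 1.7333],
 [0.5333, 0.5667, -1.0333],
 [1.7333, -1.0333, 5.3667]]


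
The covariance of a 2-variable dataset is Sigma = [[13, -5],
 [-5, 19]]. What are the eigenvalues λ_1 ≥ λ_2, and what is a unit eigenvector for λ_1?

Step 1 — characteristic polynomial of 2×2 Sigma:
  det(Sigma - λI) = λ² - trace · λ + det = 0.
  trace = 13 + 19 = 32, det = 13·19 - (-5)² = 222.
Step 2 — discriminant:
  Δ = trace² - 4·det = 1024 - 888 = 136.
Step 3 — eigenvalues:
  λ = (trace ± √Δ)/2 = (32 ± 11.6619)/2,
  λ_1 = 21.831,  λ_2 = 10.169.

Step 4 — unit eigenvector for λ_1: solve (Sigma - λ_1 I)v = 0. First row:
  (13 - 21.831)·v_x + (-5)·v_y = 0, i.e. (-8.831)·v_x + (-5)·v_y = 0,
  so v ∝ (b, λ_1 - a) = (-5, 8.831); multiply by -1 so the first entry is positive: u = (5, -8.831).
  ||u|| = √((5)² + (-8.831)²) = √(102.9857) ≈ 10.1482,
  v_1 = u/||u|| ≈ (0.4927, -0.8702) (||v_1|| = 1).

λ_1 = 21.831,  λ_2 = 10.169;  v_1 ≈ (0.4927, -0.8702)


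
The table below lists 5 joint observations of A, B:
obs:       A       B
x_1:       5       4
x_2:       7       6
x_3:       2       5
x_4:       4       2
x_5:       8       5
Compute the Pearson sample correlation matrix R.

Step 1 — column means:
  mean(A) = (5 + 7 + 2 + 4 + 8) / 5 = 26/5 = 5.2
  mean(B) = (4 + 6 + 5 + 2 + 5) / 5 = 22/5 = 4.4

Step 2 — sample variances and covariances s[i,j] = (1/(n-1)) · Σ_k (x_{k,i} - mean_i) · (x_{k,j} - mean_j), with n-1 = 4:
  s[A,A] = ((-0.2)·(-0.2) + (1.8)·(1.8) + (-3.2)·(-3.2) + (-1.2)·(-1.2) + (2.8)·(2.8)) / 4 = 22.8/4 = 5.7
  s[A,B] = ((-0.2)·(-0.4) + (1.8)·(1.6) + (-3.2)·(0.6) + (-1.2)·(-2.4) + (2.8)·(0.6)) / 4 = 5.6/4 = 1.4
  s[B,B] = ((-0.4)·(-0.4) + (1.6)·(1.6) + (0.6)·(0.6) + (-2.4)·(-2.4) + (0.6)·(0.6)) / 4 = 9.2/4 = 2.3
  Sample standard deviations s_i = √(s[i,i]):
  s(A) = √(5.7) = 2.3875
  s(B) = √(2.3) = 1.5166

Step 3 — r_{ij} = s_{ij} / (s_i · s_j):
  r[A,A] = 1 (diagonal).
  r[A,B] = 1.4 / (2.3875 · 1.5166) = 1.4 / 3.6208 = 0.3867
  r[B,B] = 1 (diagonal).

R is symmetric with unit diagonal. Assembling:

R = [[1, 0.3867],
 [0.3867, 1]]


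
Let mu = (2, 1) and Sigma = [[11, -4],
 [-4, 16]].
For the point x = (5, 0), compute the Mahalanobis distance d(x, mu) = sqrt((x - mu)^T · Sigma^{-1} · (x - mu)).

Step 1 — centre the observation: (x - mu) = (3, -1).

Step 2 — invert Sigma. det(Sigma) = 11·16 - (-4)² = 160.
  Sigma^{-1} = (1/det) · [[d, -b], [-b, a]] = [[0.1, 0.025],
 [0.025, 0.0688]].

Step 3 — form the quadratic (x - mu)^T · Sigma^{-1} · (x - mu):
  Sigma^{-1} · (x - mu) = (0.275, 0.0063).
  (x - mu)^T · [Sigma^{-1} · (x - mu)] = (3)·(0.275) + (-1)·(0.0063) = 0.8188.

Step 4 — take square root: d = √(0.8188) ≈ 0.9048.

d(x, mu) = √(0.8188) ≈ 0.9048


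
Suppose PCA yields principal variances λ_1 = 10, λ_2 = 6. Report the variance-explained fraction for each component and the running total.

Step 1 — total variance = trace(Sigma) = Σ λ_i = 10 + 6 = 16.

Step 2 — fraction explained by component i = λ_i / Σ λ:
  PC1: 10/16 = 0.625
  PC2: 6/16 = 0.375

Step 3 — cumulative fraction after k components = (λ_1 + ... + λ_k) / Σ λ:
  k = 1: 10/16 = 0.625
  k = 2: (10 + 6)/16 = 16/16 = 1

Summary (fraction, with percent):

explained: PC1 0.625 (62.5%), PC2 0.375 (37.5%);  cumulative: 0.625, 1


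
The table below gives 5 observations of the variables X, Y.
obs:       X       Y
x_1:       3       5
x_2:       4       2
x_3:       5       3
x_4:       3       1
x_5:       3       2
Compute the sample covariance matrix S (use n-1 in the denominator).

Step 1 — column means:
  mean(X) = (3 + 4 + 5 + 3 + 3) / 5 = 18/5 = 3.6
  mean(Y) = (5 + 2 + 3 + 1 + 2) / 5 = 13/5 = 2.6

Step 2 — sample covariance S[i,j] = (1/(n-1)) · Σ_k (x_{k,i} - mean_i) · (x_{k,j} - mean_j), with n-1 = 4.
  S[X,X] = ((-0.6)·(-0.6) + (0.4)·(0.4) + (1.4)·(1.4) + (-0.6)·(-0.6) + (-0.6)·(-0.6)) / 4 = 3.2/4 = 0.8
  S[X,Y] = ((-0.6)·(2.4) + (0.4)·(-0.6) + (1.4)·(0.4) + (-0.6)·(-1.6) + (-0.6)·(-0.6)) / 4 = 0.2/4 = 0.05
  S[Y,Y] = ((2.4)·(2.4) + (-0.6)·(-0.6) + (0.4)·(0.4) + (-1.6)·(-1.6) + (-0.6)·(-0.6)) / 4 = 9.2/4 = 2.3

S is symmetric (S[j,i] = S[i,j]). Assembling:

S = [[0.8, 0.05],
 [0.05, 2.3]]


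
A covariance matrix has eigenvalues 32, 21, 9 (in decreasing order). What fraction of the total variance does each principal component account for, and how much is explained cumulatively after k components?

Step 1 — total variance = trace(Sigma) = Σ λ_i = 32 + 21 + 9 = 62.

Step 2 — fraction explained by component i = λ_i / Σ λ:
  PC1: 32/62 = 0.5161
  PC2: 21/62 = 0.3387
  PC3: 9/62 = 0.1452

Step 3 — cumulative fraction after k components = (λ_1 + ... + λ_k) / Σ λ:
  k = 1: 32/62 = 0.5161
  k = 2: (32 + 21)/62 = 53/62 = 0.8548
  k = 3: (32 + 21 + 9)/62 = 62/62 = 1

Summary (fraction, with percent):

explained: PC1 0.5161 (51.61%), PC2 0.3387 (33.87%), PC3 0.1452 (14.52%);  cumulative: 0.5161, 0.8548, 1


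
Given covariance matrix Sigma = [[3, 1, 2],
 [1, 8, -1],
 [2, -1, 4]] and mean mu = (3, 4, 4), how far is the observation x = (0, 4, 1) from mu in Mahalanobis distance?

Step 1 — centre the observation: (x - mu) = (-3, 0, -3).

Step 2 — invert Sigma (cofactor / det for 3×3, or solve directly):
  Sigma^{-1} = [[0.5849, -0.1132, -0.3208],
 [-0.1132, 0.1509, 0.0943],
 [-0.3208, 0.0943, 0.434]].

Step 3 — form the quadratic (x - mu)^T · Sigma^{-1} · (x - mu):
  Sigma^{-1} · (x - mu) = (-0.7925, 0.0566, -0.3396).
  (x - mu)^T · [Sigma^{-1} · (x - mu)] = (-3)·(-0.7925) + (0)·(0.0566) + (-3)·(-0.3396) = 3.3962.

Step 4 — take square root: d = √(3.3962) ≈ 1.8429.

d(x, mu) = √(3.3962) ≈ 1.8429


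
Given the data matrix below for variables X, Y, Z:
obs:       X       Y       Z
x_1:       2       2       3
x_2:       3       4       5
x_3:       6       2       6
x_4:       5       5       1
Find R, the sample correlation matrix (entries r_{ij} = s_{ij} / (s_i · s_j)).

Step 1 — column means:
  mean(X) = (2 + 3 + 6 + 5) / 4 = 16/4 = 4
  mean(Y) = (2 + 4 + 2 + 5) / 4 = 13/4 = 3.25
  mean(Z) = (3 + 5 + 6 + 1) / 4 = 15/4 = 3.75

Step 2 — sample variances and covariances s[i,j] = (1/(n-1)) · Σ_k (x_{k,i} - mean_i) · (x_{k,j} - mean_j), with n-1 = 3:
  s[X,X] = ((-2)·(-2) + (-1)·(-1) + (2)·(2) + (1)·(1)) / 3 = 10/3 = 3.3333
  s[X,Y] = ((-2)·(-1.25) + (-1)·(0.75) + (2)·(-1.25) + (1)·(1.75)) / 3 = 1/3 = 0.3333
  s[X,Z] = ((-2)·(-0.75) + (-1)·(1.25) + (2)·(2.25) + (1)·(-2.75)) / 3 = 2/3 = 0.6667
  s[Y,Y] = ((-1.25)·(-1.25) + (0.75)·(0.75) + (-1.25)·(-1.25) + (1.75)·(1.75)) / 3 = 6.75/3 = 2.25
  s[Y,Z] = ((-1.25)·(-0.75) + (0.75)·(1.25) + (-1.25)·(2.25) + (1.75)·(-2.75)) / 3 = -5.75/3 = -1.9167
  s[Z,Z] = ((-0.75)·(-0.75) + (1.25)·(1.25) + (2.25)·(2.25) + (-2.75)·(-2.75)) / 3 = 14.75/3 = 4.9167
  Sample standard deviations s_i = √(s[i,i]):
  s(X) = √(3.3333) = 1.8257
  s(Y) = √(2.25) = 1.5
  s(Z) = √(4.9167) = 2.2174

Step 3 — r_{ij} = s_{ij} / (s_i · s_j):
  r[X,X] = 1 (diagonal).
  r[X,Y] = 0.3333 / (1.8257 · 1.5) = 0.3333 / 2.7386 = 0.1217
  r[X,Z] = 0.6667 / (1.8257 · 2.2174) = 0.6667 / 4.0483 = 0.1647
  r[Y,Y] = 1 (diagonal).
  r[Y,Z] = -1.9167 / (1.5 · 2.2174) = -1.9167 / 3.326 = -0.5763
  r[Z,Z] = 1 (diagonal).

R is symmetric with unit diagonal. Assembling:

R = [[1, 0.1217, 0.1647],
 [0.1217, 1, -0.5763],
 [0.1647, -0.5763, 1]]


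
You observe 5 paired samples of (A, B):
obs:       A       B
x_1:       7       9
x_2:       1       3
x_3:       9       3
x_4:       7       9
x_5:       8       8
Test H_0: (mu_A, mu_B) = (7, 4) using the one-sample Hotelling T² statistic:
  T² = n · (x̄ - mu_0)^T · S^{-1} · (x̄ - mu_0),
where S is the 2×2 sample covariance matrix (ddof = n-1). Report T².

Step 1 — sample mean vector:
  mean(A) = (7 + 1 + 9 + 7 + 8) / 5 = 32/5 = 6.4
  mean(B) = (9 + 3 + 3 + 9 + 8) / 5 = 32/5 = 6.4
  x̄ = (6.4, 6.4),  deviation x̄ - mu_0 = (6.4, 6.4) - (7, 4) = (-0.6, 2.4).

Step 2 — sample covariance matrix, S[i,j] = (1/(n-1)) · Σ_k (x_{k,i} - mean_i) · (x_{k,j} - mean_j), divisor n-1 = 4:
  S[A,A] = ((0.6)·(0.6) + (-5.4)·(-5.4) + (2.6)·(2.6) + (0.6)·(0.6) + (1.6)·(1.6)) / 4 = 39.2/4 = 9.8
  S[A,B] = ((0.6)·(2.6) + (-5.4)·(-3.4) + (2.6)·(-3.4) + (0.6)·(2.6) + (1.6)·(1.6)) / 4 = 15.2/4 = 3.8
  S[B,B] = ((2.6)·(2.6) + (-3.4)·(-3.4) + (-3.4)·(-3.4) + (2.6)·(2.6) + (1.6)·(1.6)) / 4 = 39.2/4 = 9.8
  S = [[9.8, 3.8],
 [3.8, 9.8]].

Step 3 — invert S. det(S) = 9.8·9.8 - (3.8)² = 81.6.
  S^{-1} = (1/det) · [[d, -b], [-b, a]] = [[0.1201, -0.0466],
 [-0.0466, 0.1201]].

Step 4 — quadratic form (x̄ - mu_0)^T · S^{-1} · (x̄ - mu_0):
  S^{-1} · (x̄ - mu_0) = (-0.1838, 0.3162),
  (x̄ - mu_0)^T · [...] = (-0.6)·(-0.1838) + (2.4)·(0.3162) = 0.8691.

Step 5 — scale by n: T² = 5 · 0.8691 = 4.3456.

T² ≈ 4.3456


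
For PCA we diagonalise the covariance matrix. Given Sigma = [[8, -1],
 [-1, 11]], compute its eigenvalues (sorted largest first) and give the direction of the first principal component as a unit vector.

Step 1 — characteristic polynomial of 2×2 Sigma:
  det(Sigma - λI) = λ² - trace · λ + det = 0.
  trace = 8 + 11 = 19, det = 8·11 - (-1)² = 87.
Step 2 — discriminant:
  Δ = trace² - 4·det = 361 - 348 = 13.
Step 3 — eigenvalues:
  λ = (trace ± √Δ)/2 = (19 ± 3.6056)/2,
  λ_1 = 11.3028,  λ_2 = 7.6972.

Step 4 — unit eigenvector for λ_1: solve (Sigma - λ_1 I)v = 0. First row:
  (8 - 11.3028)·v_x + (-1)·v_y = 0, i.e. (-3.3028)·v_x + (-1)·v_y = 0,
  so v ∝ (b, λ_1 - a) = (-1, 3.3028); multiply by -1 so the first entry is positive: u = (1, -3.3028).
  ||u|| = √((1)² + (-3.3028)²) = √(11.9083) ≈ 3.4508,
  v_1 = u/||u|| ≈ (0.2898, -0.9571) (||v_1|| = 1).

λ_1 = 11.3028,  λ_2 = 7.6972;  v_1 ≈ (0.2898, -0.9571)


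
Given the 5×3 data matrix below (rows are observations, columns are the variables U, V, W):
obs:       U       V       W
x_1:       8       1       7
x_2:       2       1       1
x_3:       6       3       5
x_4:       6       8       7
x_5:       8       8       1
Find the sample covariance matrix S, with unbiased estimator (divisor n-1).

Step 1 — column means:
  mean(U) = (8 + 2 + 6 + 6 + 8) / 5 = 30/5 = 6
  mean(V) = (1 + 1 + 3 + 8 + 8) / 5 = 21/5 = 4.2
  mean(W) = (7 + 1 + 5 + 7 + 1) / 5 = 21/5 = 4.2

Step 2 — sample covariance S[i,j] = (1/(n-1)) · Σ_k (x_{k,i} - mean_i) · (x_{k,j} - mean_j), with n-1 = 4.
  S[U,U] = ((2)·(2) + (-4)·(-4) + (0)·(0) + (0)·(0) + (2)·(2)) / 4 = 24/4 = 6
  S[U,V] = ((2)·(-3.2) + (-4)·(-3.2) + (0)·(-1.2) + (0)·(3.8) + (2)·(3.8)) / 4 = 14/4 = 3.5
  S[U,W] = ((2)·(2.8) + (-4)·(-3.2) + (0)·(0.8) + (0)·(2.8) + (2)·(-3.2)) / 4 = 12/4 = 3
  S[V,V] = ((-3.2)·(-3.2) + (-3.2)·(-3.2) + (-1.2)·(-1.2) + (3.8)·(3.8) + (3.8)·(3.8)) / 4 = 50.8/4 = 12.7
  S[V,W] = ((-3.2)·(2.8) + (-3.2)·(-3.2) + (-1.2)·(0.8) + (3.8)·(2.8) + (3.8)·(-3.2)) / 4 = -1.2/4 = -0.3
  S[W,W] = ((2.8)·(2.8) + (-3.2)·(-3.2) + (0.8)·(0.8) + (2.8)·(2.8) + (-3.2)·(-3.2)) / 4 = 36.8/4 = 9.2

S is symmetric (S[j,i] = S[i,j]). Assembling:

S = [[6, 3.5, 3],
 [3.5, 12.7, -0.3],
 [3, -0.3, 9.2]]


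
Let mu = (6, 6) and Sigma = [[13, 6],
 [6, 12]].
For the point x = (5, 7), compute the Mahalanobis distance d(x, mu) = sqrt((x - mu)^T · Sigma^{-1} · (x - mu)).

Step 1 — centre the observation: (x - mu) = (-1, 1).

Step 2 — invert Sigma. det(Sigma) = 13·12 - (6)² = 120.
  Sigma^{-1} = (1/det) · [[d, -b], [-b, a]] = [[0.1, -0.05],
 [-0.05, 0.1083]].

Step 3 — form the quadratic (x - mu)^T · Sigma^{-1} · (x - mu):
  Sigma^{-1} · (x - mu) = (-0.15, 0.1583).
  (x - mu)^T · [Sigma^{-1} · (x - mu)] = (-1)·(-0.15) + (1)·(0.1583) = 0.3083.

Step 4 — take square root: d = √(0.3083) ≈ 0.5553.

d(x, mu) = √(0.3083) ≈ 0.5553


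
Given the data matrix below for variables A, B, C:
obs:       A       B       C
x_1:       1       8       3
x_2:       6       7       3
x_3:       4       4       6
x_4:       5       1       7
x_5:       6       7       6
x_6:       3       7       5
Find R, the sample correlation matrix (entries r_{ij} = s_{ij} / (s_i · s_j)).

Step 1 — column means:
  mean(A) = (1 + 6 + 4 + 5 + 6 + 3) / 6 = 25/6 = 4.1667
  mean(B) = (8 + 7 + 4 + 1 + 7 + 7) / 6 = 34/6 = 5.6667
  mean(C) = (3 + 3 + 6 + 7 + 6 + 5) / 6 = 30/6 = 5

Step 2 — sample variances and covariances s[i,j] = (1/(n-1)) · Σ_k (x_{k,i} - mean_i) · (x_{k,j} - mean_j), with n-1 = 5:
  s[A,A] = ((-3.1667)·(-3.1667) + (1.8333)·(1.8333) + (-0.1667)·(-0.1667) + (0.8333)·(0.8333) + (1.8333)·(1.8333) + (-1.1667)·(-1.1667)) / 5 = 18.8333/5 = 3.7667
  s[A,B] = ((-3.1667)·(2.3333) + (1.8333)·(1.3333) + (-0.1667)·(-1.6667) + (0.8333)·(-4.6667) + (1.8333)·(1.3333) + (-1.1667)·(1.3333)) / 5 = -7.6667/5 = -1.5333
  s[A,C] = ((-3.1667)·(-2) + (1.8333)·(-2) + (-0.1667)·(1) + (0.8333)·(2) + (1.8333)·(1) + (-1.1667)·(0)) / 5 = 6/5 = 1.2
  s[B,B] = ((2.3333)·(2.3333) + (1.3333)·(1.3333) + (-1.6667)·(-1.6667) + (-4.6667)·(-4.6667) + (1.3333)·(1.3333) + (1.3333)·(1.3333)) / 5 = 35.3333/5 = 7.0667
  s[B,C] = ((2.3333)·(-2) + (1.3333)·(-2) + (-1.6667)·(1) + (-4.6667)·(2) + (1.3333)·(1) + (1.3333)·(0)) / 5 = -17/5 = -3.4
  s[C,C] = ((-2)·(-2) + (-2)·(-2) + (1)·(1) + (2)·(2) + (1)·(1) + (0)·(0)) / 5 = 14/5 = 2.8
  Sample standard deviations s_i = √(s[i,i]):
  s(A) = √(3.7667) = 1.9408
  s(B) = √(7.0667) = 2.6583
  s(C) = √(2.8) = 1.6733

Step 3 — r_{ij} = s_{ij} / (s_i · s_j):
  r[A,A] = 1 (diagonal).
  r[A,B] = -1.5333 / (1.9408 · 2.6583) = -1.5333 / 5.1592 = -0.2972
  r[A,C] = 1.2 / (1.9408 · 1.6733) = 1.2 / 3.2476 = 0.3695
  r[B,B] = 1 (diagonal).
  r[B,C] = -3.4 / (2.6583 · 1.6733) = -3.4 / 4.4482 = -0.7644
  r[C,C] = 1 (diagonal).

R is symmetric with unit diagonal. Assembling:

R = [[1, -0.2972, 0.3695],
 [-0.2972, 1, -0.7644],
 [0.3695, -0.7644, 1]]


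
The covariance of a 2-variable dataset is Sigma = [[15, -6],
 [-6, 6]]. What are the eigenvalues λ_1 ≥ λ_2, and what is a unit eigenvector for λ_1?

Step 1 — characteristic polynomial of 2×2 Sigma:
  det(Sigma - λI) = λ² - trace · λ + det = 0.
  trace = 15 + 6 = 21, det = 15·6 - (-6)² = 54.
Step 2 — discriminant:
  Δ = trace² - 4·det = 441 - 216 = 225.
Step 3 — eigenvalues:
  λ = (trace ± √Δ)/2 = (21 ± 15)/2,
  λ_1 = 18,  λ_2 = 3.

Step 4 — unit eigenvector for λ_1: solve (Sigma - λ_1 I)v = 0. First row:
  (15 - 18)·v_x + (-6)·v_y = 0, i.e. (-3)·v_x + (-6)·v_y = 0,
  so v ∝ (b, λ_1 - a) = (-6, 3); multiply by -1 so the first entry is positive: u = (6, -3).
  ||u|| = √((6)² + (-3)²) = √(45) ≈ 6.7082,
  v_1 = u/||u|| ≈ (0.8944, -0.4472) (||v_1|| = 1).

λ_1 = 18,  λ_2 = 3;  v_1 ≈ (0.8944, -0.4472)


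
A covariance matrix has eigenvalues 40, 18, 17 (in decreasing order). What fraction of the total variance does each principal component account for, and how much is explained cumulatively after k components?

Step 1 — total variance = trace(Sigma) = Σ λ_i = 40 + 18 + 17 = 75.

Step 2 — fraction explained by component i = λ_i / Σ λ:
  PC1: 40/75 = 0.5333
  PC2: 18/75 = 0.24
  PC3: 17/75 = 0.2267

Step 3 — cumulative fraction after k components = (λ_1 + ... + λ_k) / Σ λ:
  k = 1: 40/75 = 0.5333
  k = 2: (40 + 18)/75 = 58/75 = 0.7733
  k = 3: (40 + 18 + 17)/75 = 75/75 = 1

Summary (fraction, with percent):

explained: PC1 0.5333 (53.33%), PC2 0.24 (24%), PC3 0.2267 (22.67%);  cumulative: 0.5333, 0.7733, 1


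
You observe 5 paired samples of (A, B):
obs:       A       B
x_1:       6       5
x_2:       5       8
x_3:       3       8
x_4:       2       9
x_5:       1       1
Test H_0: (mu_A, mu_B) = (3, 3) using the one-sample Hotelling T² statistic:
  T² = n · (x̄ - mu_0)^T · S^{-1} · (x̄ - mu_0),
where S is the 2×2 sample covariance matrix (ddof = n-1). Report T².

Step 1 — sample mean vector:
  mean(A) = (6 + 5 + 3 + 2 + 1) / 5 = 17/5 = 3.4
  mean(B) = (5 + 8 + 8 + 9 + 1) / 5 = 31/5 = 6.2
  x̄ = (3.4, 6.2),  deviation x̄ - mu_0 = (3.4, 6.2) - (3, 3) = (0.4, 3.2).

Step 2 — sample covariance matrix, S[i,j] = (1/(n-1)) · Σ_k (x_{k,i} - mean_i) · (x_{k,j} - mean_j), divisor n-1 = 4:
  S[A,A] = ((2.6)·(2.6) + (1.6)·(1.6) + (-0.4)·(-0.4) + (-1.4)·(-1.4) + (-2.4)·(-2.4)) / 4 = 17.2/4 = 4.3
  S[A,B] = ((2.6)·(-1.2) + (1.6)·(1.8) + (-0.4)·(1.8) + (-1.4)·(2.8) + (-2.4)·(-5.2)) / 4 = 7.6/4 = 1.9
  S[B,B] = ((-1.2)·(-1.2) + (1.8)·(1.8) + (1.8)·(1.8) + (2.8)·(2.8) + (-5.2)·(-5.2)) / 4 = 42.8/4 = 10.7
  S = [[4.3, 1.9],
 [1.9, 10.7]].

Step 3 — invert S. det(S) = 4.3·10.7 - (1.9)² = 42.4.
  S^{-1} = (1/det) · [[d, -b], [-b, a]] = [[0.2524, -0.0448],
 [-0.0448, 0.1014]].

Step 4 — quadratic form (x̄ - mu_0)^T · S^{-1} · (x̄ - mu_0):
  S^{-1} · (x̄ - mu_0) = (-0.0425, 0.3066),
  (x̄ - mu_0)^T · [...] = (0.4)·(-0.0425) + (3.2)·(0.3066) = 0.9642.

Step 5 — scale by n: T² = 5 · 0.9642 = 4.8208.

T² ≈ 4.8208


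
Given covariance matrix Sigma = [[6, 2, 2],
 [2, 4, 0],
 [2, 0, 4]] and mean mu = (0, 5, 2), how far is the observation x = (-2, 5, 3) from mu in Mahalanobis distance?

Step 1 — centre the observation: (x - mu) = (-2, 0, 1).

Step 2 — invert Sigma (cofactor / det for 3×3, or solve directly):
  Sigma^{-1} = [[0.25, -0.125, -0.125],
 [-0.125, 0.3125, 0.0625],
 [-0.125, 0.0625, 0.3125]].

Step 3 — form the quadratic (x - mu)^T · Sigma^{-1} · (x - mu):
  Sigma^{-1} · (x - mu) = (-0.625, 0.3125, 0.5625).
  (x - mu)^T · [Sigma^{-1} · (x - mu)] = (-2)·(-0.625) + (0)·(0.3125) + (1)·(0.5625) = 1.8125.

Step 4 — take square root: d = √(1.8125) ≈ 1.3463.

d(x, mu) = √(1.8125) ≈ 1.3463


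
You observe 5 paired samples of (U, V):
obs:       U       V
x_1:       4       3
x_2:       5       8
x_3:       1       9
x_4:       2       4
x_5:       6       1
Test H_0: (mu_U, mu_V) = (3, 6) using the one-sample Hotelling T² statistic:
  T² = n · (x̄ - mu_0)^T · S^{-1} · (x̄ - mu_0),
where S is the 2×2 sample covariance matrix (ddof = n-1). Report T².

Step 1 — sample mean vector:
  mean(U) = (4 + 5 + 1 + 2 + 6) / 5 = 18/5 = 3.6
  mean(V) = (3 + 8 + 9 + 4 + 1) / 5 = 25/5 = 5
  x̄ = (3.6, 5),  deviation x̄ - mu_0 = (3.6, 5) - (3, 6) = (0.6, -1).

Step 2 — sample covariance matrix, S[i,j] = (1/(n-1)) · Σ_k (x_{k,i} - mean_i) · (x_{k,j} - mean_j), divisor n-1 = 4:
  S[U,U] = ((0.4)·(0.4) + (1.4)·(1.4) + (-2.6)·(-2.6) + (-1.6)·(-1.6) + (2.4)·(2.4)) / 4 = 17.2/4 = 4.3
  S[U,V] = ((0.4)·(-2) + (1.4)·(3) + (-2.6)·(4) + (-1.6)·(-1) + (2.4)·(-4)) / 4 = -15/4 = -3.75
  S[V,V] = ((-2)·(-2) + (3)·(3) + (4)·(4) + (-1)·(-1) + (-4)·(-4)) / 4 = 46/4 = 11.5
  S = [[4.3, -3.75],
 [-3.75, 11.5]].

Step 3 — invert S. det(S) = 4.3·11.5 - (-3.75)² = 35.3875.
  S^{-1} = (1/det) · [[d, -b], [-b, a]] = [[0.325, 0.106],
 [0.106, 0.1215]].

Step 4 — quadratic form (x̄ - mu_0)^T · S^{-1} · (x̄ - mu_0):
  S^{-1} · (x̄ - mu_0) = (0.089, -0.0579),
  (x̄ - mu_0)^T · [...] = (0.6)·(0.089) + (-1)·(-0.0579) = 0.1113.

Step 5 — scale by n: T² = 5 · 0.1113 = 0.5567.

T² ≈ 0.5567


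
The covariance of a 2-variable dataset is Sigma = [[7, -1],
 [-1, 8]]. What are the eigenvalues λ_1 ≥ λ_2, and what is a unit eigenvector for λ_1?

Step 1 — characteristic polynomial of 2×2 Sigma:
  det(Sigma - λI) = λ² - trace · λ + det = 0.
  trace = 7 + 8 = 15, det = 7·8 - (-1)² = 55.
Step 2 — discriminant:
  Δ = trace² - 4·det = 225 - 220 = 5.
Step 3 — eigenvalues:
  λ = (trace ± √Δ)/2 = (15 ± 2.2361)/2,
  λ_1 = 8.618,  λ_2 = 6.382.

Step 4 — unit eigenvector for λ_1: solve (Sigma - λ_1 I)v = 0. First row:
  (7 - 8.618)·v_x + (-1)·v_y = 0, i.e. (-1.618)·v_x + (-1)·v_y = 0,
  so v ∝ (b, λ_1 - a) = (-1, 1.618); multiply by -1 so the first entry is positive: u = (1, -1.618).
  ||u|| = √((1)² + (-1.618)²) = √(3.618) ≈ 1.9021,
  v_1 = u/||u|| ≈ (0.5257, -0.8507) (||v_1|| = 1).

λ_1 = 8.618,  λ_2 = 6.382;  v_1 ≈ (0.5257, -0.8507)


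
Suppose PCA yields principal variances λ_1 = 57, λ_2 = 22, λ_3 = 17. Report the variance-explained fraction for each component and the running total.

Step 1 — total variance = trace(Sigma) = Σ λ_i = 57 + 22 + 17 = 96.

Step 2 — fraction explained by component i = λ_i / Σ λ:
  PC1: 57/96 = 0.5938
  PC2: 22/96 = 0.2292
  PC3: 17/96 = 0.1771

Step 3 — cumulative fraction after k components = (λ_1 + ... + λ_k) / Σ λ:
  k = 1: 57/96 = 0.5938
  k = 2: (57 + 22)/96 = 79/96 = 0.8229
  k = 3: (57 + 22 + 17)/96 = 96/96 = 1

Summary (fraction, with percent):

explained: PC1 0.5938 (59.38%), PC2 0.2292 (22.92%), PC3 0.1771 (17.71%);  cumulative: 0.5938, 0.8229, 1
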